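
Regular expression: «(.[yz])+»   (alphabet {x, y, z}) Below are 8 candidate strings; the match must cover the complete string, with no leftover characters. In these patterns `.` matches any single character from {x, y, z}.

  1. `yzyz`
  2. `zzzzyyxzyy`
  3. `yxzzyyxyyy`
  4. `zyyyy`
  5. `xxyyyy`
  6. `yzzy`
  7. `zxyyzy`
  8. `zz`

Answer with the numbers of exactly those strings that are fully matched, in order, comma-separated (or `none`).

1, 2, 6, 8

1 → match
2 → match
3 → no match
4 → no match
5 → no match
6 → match
7 → no match
8 → match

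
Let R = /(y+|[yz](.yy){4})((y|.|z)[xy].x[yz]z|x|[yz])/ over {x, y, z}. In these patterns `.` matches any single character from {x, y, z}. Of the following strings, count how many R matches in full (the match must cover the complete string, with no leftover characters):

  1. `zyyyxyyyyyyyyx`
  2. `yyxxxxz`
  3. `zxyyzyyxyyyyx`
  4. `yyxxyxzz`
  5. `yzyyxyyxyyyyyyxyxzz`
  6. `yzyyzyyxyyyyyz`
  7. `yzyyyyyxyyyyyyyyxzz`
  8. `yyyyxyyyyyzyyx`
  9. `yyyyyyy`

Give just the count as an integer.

1 → match
2 → no match
3 → no match
4 → match
5 → match
6 → match
7 → match
8 → match
9 → match
Total matched: 7

7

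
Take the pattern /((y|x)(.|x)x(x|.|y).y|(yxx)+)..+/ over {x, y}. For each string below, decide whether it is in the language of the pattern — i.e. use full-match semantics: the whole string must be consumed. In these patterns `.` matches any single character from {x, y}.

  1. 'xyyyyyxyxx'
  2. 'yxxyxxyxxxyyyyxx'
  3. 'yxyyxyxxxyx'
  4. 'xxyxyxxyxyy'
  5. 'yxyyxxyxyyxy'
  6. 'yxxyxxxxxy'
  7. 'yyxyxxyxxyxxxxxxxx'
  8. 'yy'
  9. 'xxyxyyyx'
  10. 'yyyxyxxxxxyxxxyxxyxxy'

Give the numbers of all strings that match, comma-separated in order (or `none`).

1. 'xyyyyyxyxx' → no match
2 → match
3. 'yxyyxyxxxyx' → no match
4. 'xxyxyxxyxyy' → no match
5. 'yxyyxxyxyyxy' → no match
6. 'yxxyxxxxxy' → match
7 → no match
8. 'yy' → no match
9. 'xxyxyyyx' → no match
10 → no match

2, 6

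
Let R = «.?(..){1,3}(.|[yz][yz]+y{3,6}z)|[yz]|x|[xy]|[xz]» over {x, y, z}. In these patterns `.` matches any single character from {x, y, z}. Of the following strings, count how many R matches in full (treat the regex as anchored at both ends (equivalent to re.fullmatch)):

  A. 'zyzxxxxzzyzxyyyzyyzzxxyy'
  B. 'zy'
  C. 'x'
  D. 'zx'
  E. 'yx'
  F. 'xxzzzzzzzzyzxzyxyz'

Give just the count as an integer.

A → no match
B. 'zy' → no match
C. 'x' → match
D. 'zx' → no match
E. 'yx' → no match
F → no match
Total matched: 1

1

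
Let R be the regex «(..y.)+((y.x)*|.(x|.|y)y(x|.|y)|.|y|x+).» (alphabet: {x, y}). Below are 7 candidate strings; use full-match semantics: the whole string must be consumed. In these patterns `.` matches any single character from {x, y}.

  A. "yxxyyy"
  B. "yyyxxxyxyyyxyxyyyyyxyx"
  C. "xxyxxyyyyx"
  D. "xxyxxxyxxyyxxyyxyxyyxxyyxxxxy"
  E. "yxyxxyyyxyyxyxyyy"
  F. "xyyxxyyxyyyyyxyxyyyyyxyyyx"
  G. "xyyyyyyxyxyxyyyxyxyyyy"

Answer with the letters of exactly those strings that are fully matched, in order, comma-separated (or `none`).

A → no match
B → match
C → match
D → match
E → match
F → match
G → match

B, C, D, E, F, G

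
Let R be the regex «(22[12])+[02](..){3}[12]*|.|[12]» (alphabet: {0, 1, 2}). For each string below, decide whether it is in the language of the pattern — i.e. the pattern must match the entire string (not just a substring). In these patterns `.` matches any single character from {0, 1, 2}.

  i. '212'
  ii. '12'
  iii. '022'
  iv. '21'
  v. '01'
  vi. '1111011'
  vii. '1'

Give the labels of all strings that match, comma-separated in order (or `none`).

vii

i → no match
ii → no match
iii → no match
iv → no match
v → no match
vi → no match
vii → match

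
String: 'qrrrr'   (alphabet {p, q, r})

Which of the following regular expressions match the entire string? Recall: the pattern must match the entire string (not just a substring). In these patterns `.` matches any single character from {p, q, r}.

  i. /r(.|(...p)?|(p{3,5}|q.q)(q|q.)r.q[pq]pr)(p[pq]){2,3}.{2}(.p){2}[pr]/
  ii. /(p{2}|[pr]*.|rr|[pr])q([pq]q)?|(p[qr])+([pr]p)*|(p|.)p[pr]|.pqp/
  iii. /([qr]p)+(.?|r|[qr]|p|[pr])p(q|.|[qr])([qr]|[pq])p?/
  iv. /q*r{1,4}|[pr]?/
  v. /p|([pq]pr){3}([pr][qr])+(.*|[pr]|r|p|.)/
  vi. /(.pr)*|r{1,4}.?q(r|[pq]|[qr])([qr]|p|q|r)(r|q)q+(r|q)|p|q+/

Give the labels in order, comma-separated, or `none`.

i → no match — must start with 'r'
ii → no match
iii → no match
iv → match
v → no match
vi → no match

iv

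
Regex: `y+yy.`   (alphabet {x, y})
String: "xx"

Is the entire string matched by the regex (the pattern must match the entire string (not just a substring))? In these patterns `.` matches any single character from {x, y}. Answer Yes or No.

Every match must start with "y", but "xx" does not.

No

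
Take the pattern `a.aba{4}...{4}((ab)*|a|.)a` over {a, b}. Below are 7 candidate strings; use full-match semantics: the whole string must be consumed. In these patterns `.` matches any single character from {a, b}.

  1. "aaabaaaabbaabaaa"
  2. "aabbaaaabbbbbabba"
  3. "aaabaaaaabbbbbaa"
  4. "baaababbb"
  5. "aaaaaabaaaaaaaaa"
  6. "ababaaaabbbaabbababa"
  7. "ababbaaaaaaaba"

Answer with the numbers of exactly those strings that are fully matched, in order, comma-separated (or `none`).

1 → match
2 → no match
3 → match
4 → no match — must start with "a"
5 → no match
6 → no match
7 → no match

1, 3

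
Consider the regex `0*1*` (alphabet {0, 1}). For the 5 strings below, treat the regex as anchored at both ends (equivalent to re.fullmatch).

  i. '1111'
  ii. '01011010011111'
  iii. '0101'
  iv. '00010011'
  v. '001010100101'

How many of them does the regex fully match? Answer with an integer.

1

i. '1111' → match
ii → no match
iii. '0101' → no match
iv. '00010011' → no match
v. '001010100101' → no match
Total matched: 1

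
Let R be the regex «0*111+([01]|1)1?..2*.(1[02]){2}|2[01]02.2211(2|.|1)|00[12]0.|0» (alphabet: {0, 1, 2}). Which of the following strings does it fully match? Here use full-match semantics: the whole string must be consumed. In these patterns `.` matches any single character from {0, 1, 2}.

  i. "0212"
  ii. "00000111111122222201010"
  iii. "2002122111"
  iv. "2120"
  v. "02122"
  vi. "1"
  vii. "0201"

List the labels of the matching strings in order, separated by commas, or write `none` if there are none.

ii, iii

i → no match
ii → match
iii → match
iv → no match
v → no match
vi → no match
vii → no match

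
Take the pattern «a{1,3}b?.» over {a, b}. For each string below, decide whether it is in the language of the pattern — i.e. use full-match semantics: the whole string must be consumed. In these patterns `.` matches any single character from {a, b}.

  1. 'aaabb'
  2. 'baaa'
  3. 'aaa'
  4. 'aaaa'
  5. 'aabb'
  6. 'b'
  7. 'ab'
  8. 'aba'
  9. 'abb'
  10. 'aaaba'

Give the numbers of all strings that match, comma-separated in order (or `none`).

1, 3, 4, 5, 7, 8, 9, 10

1 → match
2 → no match — must start with 'a'
3 → match
4 → match
5 → match
6 → no match — must start with 'a'
7 → match
8 → match
9 → match
10 → match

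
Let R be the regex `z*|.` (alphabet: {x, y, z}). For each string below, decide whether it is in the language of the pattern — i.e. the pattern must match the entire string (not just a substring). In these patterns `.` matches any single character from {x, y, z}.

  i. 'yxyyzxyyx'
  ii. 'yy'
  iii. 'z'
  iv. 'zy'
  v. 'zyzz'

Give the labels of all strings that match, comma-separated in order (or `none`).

iii

i → no match
ii → no match
iii → match
iv → no match
v → no match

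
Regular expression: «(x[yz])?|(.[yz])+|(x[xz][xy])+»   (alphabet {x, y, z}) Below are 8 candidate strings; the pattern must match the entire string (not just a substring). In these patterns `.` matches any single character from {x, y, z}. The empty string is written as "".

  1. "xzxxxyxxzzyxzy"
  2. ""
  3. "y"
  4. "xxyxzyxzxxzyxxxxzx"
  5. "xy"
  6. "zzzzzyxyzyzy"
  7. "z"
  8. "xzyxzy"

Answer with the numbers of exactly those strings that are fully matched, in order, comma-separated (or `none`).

1 → no match
2 → match
3 → no match
4 → match
5 → match
6 → match
7 → no match
8 → match

2, 4, 5, 6, 8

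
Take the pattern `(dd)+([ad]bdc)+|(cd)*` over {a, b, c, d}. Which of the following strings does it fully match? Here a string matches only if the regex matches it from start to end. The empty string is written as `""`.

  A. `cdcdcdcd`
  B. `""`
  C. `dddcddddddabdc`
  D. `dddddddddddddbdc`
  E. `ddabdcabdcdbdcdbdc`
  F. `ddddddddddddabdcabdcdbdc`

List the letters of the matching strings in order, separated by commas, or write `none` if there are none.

A, B, D, E, F

A → match
B → match
C → no match
D → match
E → match
F → match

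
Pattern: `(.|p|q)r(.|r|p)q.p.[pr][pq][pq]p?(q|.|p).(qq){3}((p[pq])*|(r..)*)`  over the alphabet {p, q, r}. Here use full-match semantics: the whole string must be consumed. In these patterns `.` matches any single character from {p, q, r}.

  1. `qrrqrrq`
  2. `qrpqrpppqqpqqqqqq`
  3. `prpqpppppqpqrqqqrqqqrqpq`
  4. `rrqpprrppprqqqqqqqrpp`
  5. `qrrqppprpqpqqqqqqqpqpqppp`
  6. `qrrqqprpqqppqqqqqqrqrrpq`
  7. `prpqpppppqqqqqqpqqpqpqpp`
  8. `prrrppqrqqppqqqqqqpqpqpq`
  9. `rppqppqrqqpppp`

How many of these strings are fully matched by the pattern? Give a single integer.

1

1 → no match
2 → no match
3 → no match
4 → no match
5 → no match
6 → match
7 → no match
8 → no match
9 → no match
Total matched: 1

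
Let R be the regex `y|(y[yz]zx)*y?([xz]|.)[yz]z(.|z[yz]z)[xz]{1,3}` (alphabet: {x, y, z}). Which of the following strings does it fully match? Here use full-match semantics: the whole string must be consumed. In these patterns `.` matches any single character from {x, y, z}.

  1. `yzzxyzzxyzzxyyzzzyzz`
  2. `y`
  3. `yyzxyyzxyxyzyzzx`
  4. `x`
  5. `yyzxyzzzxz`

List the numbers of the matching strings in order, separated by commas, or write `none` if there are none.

1, 2, 3, 5

1 → match
2 → match
3 → match
4 → no match
5 → match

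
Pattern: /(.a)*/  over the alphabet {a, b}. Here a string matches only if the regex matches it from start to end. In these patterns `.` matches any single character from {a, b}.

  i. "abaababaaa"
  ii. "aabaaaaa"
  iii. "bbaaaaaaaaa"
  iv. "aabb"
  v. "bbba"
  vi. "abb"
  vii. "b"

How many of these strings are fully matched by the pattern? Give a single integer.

i → no match
ii → match
iii → no match
iv → no match
v → no match
vi → no match
vii → no match
Total matched: 1

1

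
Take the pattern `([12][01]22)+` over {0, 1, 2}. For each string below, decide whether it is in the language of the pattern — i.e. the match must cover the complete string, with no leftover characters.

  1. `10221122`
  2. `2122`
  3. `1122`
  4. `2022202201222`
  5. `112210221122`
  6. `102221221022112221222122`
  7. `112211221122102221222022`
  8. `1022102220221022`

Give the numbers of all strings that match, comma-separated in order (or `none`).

1, 2, 3, 5, 6, 7, 8

1 → match
2 → match
3 → match
4 → no match
5 → match
6 → match
7 → match
8 → match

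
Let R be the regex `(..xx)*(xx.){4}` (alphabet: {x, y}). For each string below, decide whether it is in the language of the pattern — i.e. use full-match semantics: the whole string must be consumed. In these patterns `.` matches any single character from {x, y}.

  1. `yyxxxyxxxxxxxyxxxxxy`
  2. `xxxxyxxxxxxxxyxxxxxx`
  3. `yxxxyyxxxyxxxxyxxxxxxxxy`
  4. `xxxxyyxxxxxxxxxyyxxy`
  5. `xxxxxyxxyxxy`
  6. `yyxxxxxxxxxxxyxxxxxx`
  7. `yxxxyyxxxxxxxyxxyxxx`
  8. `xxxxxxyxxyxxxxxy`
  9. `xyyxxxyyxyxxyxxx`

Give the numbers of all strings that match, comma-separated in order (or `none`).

1 → match
2 → match
3 → match
4 → no match
5 → match
6 → match
7 → match
8 → match
9 → no match

1, 2, 3, 5, 6, 7, 8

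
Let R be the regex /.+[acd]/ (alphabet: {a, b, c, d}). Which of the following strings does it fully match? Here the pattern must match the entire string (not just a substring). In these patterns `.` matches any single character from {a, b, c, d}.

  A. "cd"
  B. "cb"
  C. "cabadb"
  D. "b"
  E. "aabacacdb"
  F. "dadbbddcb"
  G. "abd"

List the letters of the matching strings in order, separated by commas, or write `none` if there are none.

A → match
B → no match
C → no match
D → no match
E → no match
F → no match
G → match

A, G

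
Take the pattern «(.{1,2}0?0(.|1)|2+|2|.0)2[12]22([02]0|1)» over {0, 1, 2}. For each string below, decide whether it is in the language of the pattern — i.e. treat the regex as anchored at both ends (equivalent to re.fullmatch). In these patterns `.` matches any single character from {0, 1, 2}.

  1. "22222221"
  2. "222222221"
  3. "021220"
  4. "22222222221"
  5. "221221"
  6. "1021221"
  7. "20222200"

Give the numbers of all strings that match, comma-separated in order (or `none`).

1 → match
2 → match
3 → no match
4 → match
5 → match
6 → match
7 → match

1, 2, 4, 5, 6, 7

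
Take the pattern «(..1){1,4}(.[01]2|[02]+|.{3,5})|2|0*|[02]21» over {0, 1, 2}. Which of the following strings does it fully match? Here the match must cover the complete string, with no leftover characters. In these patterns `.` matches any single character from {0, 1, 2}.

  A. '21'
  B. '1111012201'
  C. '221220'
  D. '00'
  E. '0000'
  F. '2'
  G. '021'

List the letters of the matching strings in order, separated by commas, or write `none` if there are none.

A → no match
B → match
C → match
D → match
E → match
F → match
G → match

B, C, D, E, F, G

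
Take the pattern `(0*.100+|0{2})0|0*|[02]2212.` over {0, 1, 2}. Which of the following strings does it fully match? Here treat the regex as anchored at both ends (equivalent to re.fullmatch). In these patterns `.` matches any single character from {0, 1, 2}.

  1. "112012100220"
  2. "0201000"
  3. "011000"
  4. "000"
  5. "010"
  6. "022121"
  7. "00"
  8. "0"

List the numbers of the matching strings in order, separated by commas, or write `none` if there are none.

3, 4, 6, 7, 8

1. "112012100220" → no match
2. "0201000" → no match
3. "011000" → match
4. "000" → match
5. "010" → no match
6. "022121" → match
7. "00" → match
8. "0" → match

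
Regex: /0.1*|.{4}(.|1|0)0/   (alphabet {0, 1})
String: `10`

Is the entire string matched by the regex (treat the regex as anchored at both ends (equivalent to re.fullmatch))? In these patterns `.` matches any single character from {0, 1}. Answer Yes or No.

No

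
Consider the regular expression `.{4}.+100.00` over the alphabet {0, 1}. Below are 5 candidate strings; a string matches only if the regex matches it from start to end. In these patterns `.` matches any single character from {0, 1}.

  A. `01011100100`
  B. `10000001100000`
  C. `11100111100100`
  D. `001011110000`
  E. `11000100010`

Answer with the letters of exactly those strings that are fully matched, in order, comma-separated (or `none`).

A → match
B → match
C → match
D → no match
E → no match — must end with `00`

A, B, C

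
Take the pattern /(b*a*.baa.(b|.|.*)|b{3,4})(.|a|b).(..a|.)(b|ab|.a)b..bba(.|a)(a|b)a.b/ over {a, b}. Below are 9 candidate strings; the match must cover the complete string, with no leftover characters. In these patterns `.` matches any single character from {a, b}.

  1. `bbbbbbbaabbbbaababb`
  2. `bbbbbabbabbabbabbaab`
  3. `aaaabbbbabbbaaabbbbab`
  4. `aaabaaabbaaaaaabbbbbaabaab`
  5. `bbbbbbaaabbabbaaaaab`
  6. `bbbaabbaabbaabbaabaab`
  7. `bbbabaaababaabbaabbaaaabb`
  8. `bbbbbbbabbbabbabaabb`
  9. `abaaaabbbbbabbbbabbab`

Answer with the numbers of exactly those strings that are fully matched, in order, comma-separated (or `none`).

2, 4, 5, 6, 7, 8

1 → no match
2 → match
3 → no match
4 → match
5 → match
6 → match
7 → match
8 → match
9 → no match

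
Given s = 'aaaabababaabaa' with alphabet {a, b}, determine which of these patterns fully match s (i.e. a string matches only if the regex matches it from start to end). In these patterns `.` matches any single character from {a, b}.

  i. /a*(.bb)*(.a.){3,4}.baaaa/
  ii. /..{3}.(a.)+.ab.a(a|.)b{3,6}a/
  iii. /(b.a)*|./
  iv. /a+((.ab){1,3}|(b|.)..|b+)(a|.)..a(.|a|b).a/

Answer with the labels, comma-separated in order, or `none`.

iv

i → no match — must end with 'baaaa'
ii → no match — must end with 'ba'
iii → no match
iv → match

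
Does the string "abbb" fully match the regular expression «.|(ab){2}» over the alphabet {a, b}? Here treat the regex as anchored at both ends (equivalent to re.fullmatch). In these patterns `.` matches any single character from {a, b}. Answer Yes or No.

No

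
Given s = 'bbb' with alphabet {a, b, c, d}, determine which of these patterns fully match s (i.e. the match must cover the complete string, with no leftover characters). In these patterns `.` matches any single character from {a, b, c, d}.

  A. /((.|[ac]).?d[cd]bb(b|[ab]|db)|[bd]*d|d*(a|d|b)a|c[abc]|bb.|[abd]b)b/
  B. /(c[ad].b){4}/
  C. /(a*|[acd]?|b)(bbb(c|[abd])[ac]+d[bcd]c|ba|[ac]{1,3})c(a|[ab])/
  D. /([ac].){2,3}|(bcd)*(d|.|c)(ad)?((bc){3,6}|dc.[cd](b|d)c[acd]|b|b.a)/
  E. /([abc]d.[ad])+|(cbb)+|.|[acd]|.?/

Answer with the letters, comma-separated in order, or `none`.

A → match
B → no match — must start with 'c'
C → no match
D → no match
E → no match

A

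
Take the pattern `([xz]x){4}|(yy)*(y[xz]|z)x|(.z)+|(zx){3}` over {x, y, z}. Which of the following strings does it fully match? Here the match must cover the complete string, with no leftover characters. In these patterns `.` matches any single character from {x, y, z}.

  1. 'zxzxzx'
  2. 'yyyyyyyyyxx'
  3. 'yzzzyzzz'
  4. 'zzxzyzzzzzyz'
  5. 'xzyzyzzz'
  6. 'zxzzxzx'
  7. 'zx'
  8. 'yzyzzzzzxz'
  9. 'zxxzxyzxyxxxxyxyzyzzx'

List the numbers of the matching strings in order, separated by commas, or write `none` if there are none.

1. 'zxzxzx' → match
2. 'yyyyyyyyyxx' → match
3. 'yzzzyzzz' → match
4. 'zzxzyzzzzzyz' → match
5. 'xzyzyzzz' → match
6. 'zxzzxzx' → no match
7. 'zx' → match
8. 'yzyzzzzzxz' → match
9 → no match

1, 2, 3, 4, 5, 7, 8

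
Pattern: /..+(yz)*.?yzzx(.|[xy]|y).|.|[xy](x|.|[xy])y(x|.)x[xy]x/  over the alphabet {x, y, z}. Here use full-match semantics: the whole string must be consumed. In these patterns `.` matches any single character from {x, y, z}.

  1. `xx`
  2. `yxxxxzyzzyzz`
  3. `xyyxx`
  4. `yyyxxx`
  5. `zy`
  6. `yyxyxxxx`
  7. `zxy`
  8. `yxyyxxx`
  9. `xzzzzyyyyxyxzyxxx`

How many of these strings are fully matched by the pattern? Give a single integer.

1

1 → no match
2 → no match
3 → no match
4 → no match
5 → no match
6 → no match
7 → no match
8 → match
9 → no match
Total matched: 1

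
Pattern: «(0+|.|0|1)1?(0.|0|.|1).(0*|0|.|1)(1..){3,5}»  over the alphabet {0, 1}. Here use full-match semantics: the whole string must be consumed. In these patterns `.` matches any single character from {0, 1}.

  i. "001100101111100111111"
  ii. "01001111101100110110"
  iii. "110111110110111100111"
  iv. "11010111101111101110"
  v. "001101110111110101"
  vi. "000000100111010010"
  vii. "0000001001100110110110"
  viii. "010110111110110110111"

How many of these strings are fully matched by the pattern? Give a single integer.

i → match
ii → match
iii → match
iv → match
v → match
vi → no match
vii → match
viii → match
Total matched: 7

7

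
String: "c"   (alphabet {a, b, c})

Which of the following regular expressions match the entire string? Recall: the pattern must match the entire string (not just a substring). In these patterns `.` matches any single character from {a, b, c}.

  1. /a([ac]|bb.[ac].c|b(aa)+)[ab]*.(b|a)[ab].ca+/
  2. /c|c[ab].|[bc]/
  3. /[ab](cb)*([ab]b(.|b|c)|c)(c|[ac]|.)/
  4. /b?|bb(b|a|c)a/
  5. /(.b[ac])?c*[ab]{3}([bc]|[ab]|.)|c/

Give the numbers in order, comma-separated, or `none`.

2, 5

1 → no match — must start with "a"
2 → match
3 → no match
4 → no match
5 → match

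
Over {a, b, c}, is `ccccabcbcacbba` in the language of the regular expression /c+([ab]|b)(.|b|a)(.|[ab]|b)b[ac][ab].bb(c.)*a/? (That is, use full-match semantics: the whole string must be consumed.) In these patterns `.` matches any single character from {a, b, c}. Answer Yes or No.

Yes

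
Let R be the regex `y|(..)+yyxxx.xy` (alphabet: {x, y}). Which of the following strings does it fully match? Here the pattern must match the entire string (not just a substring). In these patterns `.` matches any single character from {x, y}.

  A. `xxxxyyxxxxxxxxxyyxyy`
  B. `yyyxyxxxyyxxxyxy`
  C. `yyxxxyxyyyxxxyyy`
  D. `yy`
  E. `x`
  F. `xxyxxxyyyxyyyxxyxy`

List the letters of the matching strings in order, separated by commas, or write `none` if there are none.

B

A → no match
B → match
C → no match
D → no match
E → no match
F → no match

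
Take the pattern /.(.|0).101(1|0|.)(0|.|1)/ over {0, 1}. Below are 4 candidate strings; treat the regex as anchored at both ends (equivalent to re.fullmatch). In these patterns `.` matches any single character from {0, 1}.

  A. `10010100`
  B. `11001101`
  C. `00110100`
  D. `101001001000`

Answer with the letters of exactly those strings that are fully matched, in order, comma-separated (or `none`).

A → match
B → no match
C → match
D → no match

A, C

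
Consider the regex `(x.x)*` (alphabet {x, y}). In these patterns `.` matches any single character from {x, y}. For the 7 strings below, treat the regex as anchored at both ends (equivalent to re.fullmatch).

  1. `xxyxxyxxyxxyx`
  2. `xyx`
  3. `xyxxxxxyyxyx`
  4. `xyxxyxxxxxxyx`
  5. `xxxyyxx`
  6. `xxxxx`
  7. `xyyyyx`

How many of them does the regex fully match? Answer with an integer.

1

1 → no match
2. `xyx` → match
3. `xyxxxxxyyxyx` → no match
4 → no match
5. `xxxyyxx` → no match
6. `xxxxx` → no match
7. `xyyyyx` → no match
Total matched: 1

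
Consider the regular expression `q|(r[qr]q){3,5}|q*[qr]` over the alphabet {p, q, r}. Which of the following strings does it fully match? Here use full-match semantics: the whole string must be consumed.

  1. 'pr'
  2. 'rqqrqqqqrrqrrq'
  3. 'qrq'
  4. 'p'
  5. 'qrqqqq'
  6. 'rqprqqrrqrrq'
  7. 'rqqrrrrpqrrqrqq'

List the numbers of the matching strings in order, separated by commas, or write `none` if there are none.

1. 'pr' → no match
2 → no match
3. 'qrq' → no match
4. 'p' → no match
5. 'qrqqqq' → no match
6. 'rqprqqrrqrrq' → no match
7 → no match

none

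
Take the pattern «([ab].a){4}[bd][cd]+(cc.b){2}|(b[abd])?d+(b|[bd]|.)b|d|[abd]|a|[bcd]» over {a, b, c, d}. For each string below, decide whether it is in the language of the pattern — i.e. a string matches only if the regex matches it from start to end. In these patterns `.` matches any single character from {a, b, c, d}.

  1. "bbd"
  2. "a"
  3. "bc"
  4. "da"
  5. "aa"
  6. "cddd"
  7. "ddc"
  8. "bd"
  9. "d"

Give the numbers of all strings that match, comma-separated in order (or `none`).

1 → no match
2 → match
3 → no match
4 → no match
5 → no match
6 → no match
7 → no match
8 → no match
9 → match

2, 9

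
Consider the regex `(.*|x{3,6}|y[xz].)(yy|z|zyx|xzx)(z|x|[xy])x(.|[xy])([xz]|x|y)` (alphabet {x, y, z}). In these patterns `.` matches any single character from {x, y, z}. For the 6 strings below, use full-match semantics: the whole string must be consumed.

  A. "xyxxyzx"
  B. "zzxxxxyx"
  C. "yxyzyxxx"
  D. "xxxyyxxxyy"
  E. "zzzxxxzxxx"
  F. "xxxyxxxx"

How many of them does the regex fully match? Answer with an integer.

1

A → no match
B → no match
C → match
D → no match
E → no match
F → no match
Total matched: 1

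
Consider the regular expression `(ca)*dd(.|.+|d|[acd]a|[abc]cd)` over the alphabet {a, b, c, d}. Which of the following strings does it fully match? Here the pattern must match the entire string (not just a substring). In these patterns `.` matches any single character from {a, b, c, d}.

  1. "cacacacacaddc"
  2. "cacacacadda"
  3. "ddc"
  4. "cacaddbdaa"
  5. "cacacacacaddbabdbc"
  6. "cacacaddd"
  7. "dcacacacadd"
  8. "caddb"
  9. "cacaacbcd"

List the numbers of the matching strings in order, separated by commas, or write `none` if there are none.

1, 2, 3, 4, 5, 6, 8

1 → match
2 → match
3 → match
4 → match
5 → match
6 → match
7 → no match
8 → match
9 → no match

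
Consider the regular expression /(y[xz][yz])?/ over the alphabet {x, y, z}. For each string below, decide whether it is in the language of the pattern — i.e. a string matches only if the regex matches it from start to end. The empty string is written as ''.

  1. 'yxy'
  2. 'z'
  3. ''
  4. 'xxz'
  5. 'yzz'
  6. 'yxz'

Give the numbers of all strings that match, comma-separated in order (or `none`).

1 → match
2 → no match
3 → match
4 → no match
5 → match
6 → match

1, 3, 5, 6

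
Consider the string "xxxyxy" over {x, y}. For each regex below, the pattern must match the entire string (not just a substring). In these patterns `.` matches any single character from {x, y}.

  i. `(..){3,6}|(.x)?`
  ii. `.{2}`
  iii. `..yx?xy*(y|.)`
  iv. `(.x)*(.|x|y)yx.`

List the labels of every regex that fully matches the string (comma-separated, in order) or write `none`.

i → match
ii → no match
iii → no match
iv → match

i, iv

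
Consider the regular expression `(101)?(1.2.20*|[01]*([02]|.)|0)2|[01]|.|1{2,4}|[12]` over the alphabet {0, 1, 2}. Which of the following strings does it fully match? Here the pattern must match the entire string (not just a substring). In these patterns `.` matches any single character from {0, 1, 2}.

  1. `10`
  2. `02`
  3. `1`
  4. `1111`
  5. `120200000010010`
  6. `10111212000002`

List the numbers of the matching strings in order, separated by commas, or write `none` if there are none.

1 → no match
2 → match
3 → match
4 → match
5 → no match
6 → match

2, 3, 4, 6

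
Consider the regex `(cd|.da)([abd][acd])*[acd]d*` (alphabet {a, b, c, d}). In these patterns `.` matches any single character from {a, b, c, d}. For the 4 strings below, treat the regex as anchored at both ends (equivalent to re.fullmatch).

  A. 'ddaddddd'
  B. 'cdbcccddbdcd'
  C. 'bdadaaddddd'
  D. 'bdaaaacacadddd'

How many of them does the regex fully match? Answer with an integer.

3

A → match
B → no match
C → match
D → match
Total matched: 3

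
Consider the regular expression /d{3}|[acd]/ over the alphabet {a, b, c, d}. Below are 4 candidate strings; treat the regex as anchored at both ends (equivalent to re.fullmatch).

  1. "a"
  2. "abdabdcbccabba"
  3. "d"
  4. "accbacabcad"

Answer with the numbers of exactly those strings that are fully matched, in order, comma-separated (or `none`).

1, 3

1 → match
2 → no match
3 → match
4 → no match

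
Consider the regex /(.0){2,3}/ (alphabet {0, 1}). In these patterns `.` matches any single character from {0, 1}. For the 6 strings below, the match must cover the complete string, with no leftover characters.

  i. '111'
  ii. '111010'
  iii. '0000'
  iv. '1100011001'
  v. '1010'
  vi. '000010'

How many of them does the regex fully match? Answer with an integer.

3

i → no match — must end with '0'
ii → no match
iii → match
iv → no match — must end with '0'
v → match
vi → match
Total matched: 3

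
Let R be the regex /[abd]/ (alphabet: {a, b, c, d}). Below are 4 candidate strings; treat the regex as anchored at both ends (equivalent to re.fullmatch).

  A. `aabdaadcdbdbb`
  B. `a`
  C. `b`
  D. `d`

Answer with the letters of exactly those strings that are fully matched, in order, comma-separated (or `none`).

A → no match
B → match
C → match
D → match

B, C, D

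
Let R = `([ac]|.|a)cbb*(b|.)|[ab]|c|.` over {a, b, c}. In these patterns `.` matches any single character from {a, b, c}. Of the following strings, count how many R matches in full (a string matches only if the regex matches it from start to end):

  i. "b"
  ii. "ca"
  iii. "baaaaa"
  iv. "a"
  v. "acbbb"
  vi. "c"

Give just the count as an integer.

4

i → match
ii → no match
iii → no match
iv → match
v → match
vi → match
Total matched: 4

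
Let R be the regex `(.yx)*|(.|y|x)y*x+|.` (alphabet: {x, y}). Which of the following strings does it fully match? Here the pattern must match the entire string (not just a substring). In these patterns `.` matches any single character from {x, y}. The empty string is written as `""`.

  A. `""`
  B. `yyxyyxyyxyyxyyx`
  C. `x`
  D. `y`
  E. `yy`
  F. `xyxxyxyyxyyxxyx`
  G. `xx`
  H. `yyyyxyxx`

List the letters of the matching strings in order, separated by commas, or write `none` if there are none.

A, B, C, D, F, G

A → match
B → match
C → match
D → match
E → no match
F → match
G → match
H → no match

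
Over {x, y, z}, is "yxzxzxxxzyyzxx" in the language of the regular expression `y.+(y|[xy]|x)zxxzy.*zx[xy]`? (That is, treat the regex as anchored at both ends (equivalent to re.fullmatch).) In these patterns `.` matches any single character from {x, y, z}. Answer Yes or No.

No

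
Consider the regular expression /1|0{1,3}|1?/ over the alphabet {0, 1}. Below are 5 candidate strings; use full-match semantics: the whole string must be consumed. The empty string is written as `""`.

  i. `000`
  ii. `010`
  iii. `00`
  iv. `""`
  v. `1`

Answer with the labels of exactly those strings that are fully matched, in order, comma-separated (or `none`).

i. `000` → match
ii. `010` → no match
iii. `00` → match
iv. `""` → match
v. `1` → match

i, iii, iv, v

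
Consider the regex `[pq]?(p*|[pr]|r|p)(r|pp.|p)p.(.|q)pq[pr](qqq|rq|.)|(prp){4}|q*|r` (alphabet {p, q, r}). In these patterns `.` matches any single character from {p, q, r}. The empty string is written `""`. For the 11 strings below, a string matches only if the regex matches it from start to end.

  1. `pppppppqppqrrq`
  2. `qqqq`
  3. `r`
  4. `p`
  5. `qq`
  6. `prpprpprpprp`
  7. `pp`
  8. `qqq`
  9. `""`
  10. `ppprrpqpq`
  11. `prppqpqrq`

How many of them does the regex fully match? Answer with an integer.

1 → match
2 → match
3 → match
4 → no match
5 → match
6 → match
7 → no match
8 → match
9 → match
10 → match
11 → match
Total matched: 9

9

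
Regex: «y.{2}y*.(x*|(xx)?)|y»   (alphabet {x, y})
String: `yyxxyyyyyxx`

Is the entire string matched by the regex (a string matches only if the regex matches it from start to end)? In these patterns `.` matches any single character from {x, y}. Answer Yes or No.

No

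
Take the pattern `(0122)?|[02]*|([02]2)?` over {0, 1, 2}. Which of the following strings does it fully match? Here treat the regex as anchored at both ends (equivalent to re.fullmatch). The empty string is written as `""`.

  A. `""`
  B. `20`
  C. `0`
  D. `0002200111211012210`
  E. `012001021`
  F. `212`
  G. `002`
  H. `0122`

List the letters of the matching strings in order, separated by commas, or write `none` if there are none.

A → match
B → match
C → match
D → no match
E → no match
F → no match
G → match
H → match

A, B, C, G, H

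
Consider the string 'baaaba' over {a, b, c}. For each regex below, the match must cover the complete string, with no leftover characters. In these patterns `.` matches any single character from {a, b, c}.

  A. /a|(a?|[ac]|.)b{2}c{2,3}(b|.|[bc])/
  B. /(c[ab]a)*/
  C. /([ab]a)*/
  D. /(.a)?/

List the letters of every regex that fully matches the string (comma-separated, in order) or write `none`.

A → no match
B → no match
C → match
D → no match

C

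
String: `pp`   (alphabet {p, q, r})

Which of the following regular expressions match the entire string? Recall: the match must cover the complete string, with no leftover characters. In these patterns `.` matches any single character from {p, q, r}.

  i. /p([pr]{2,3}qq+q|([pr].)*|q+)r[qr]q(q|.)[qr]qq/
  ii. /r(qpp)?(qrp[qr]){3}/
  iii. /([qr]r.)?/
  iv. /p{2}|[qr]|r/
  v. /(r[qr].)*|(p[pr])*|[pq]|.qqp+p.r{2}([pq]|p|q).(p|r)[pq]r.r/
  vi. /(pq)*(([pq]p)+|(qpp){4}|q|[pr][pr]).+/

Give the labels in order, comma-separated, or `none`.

iv, v

i → no match — must end with `qq`
ii → no match — must start with `r`
iii → no match
iv → match
v → match
vi → no match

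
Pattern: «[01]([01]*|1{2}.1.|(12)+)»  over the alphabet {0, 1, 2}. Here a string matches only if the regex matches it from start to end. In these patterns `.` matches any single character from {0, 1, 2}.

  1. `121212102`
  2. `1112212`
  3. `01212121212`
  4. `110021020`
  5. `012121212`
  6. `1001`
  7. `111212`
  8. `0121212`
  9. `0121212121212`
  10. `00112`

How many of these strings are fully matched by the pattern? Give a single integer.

1 → no match
2 → no match
3 → match
4 → no match
5 → match
6 → match
7 → match
8 → match
9 → match
10 → no match
Total matched: 6

6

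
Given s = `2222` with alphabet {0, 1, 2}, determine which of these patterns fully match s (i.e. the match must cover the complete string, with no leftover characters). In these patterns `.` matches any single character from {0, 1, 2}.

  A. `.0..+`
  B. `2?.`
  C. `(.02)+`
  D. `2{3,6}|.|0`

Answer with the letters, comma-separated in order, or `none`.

A → no match
B → no match
C → no match — must end with `02`
D → match

D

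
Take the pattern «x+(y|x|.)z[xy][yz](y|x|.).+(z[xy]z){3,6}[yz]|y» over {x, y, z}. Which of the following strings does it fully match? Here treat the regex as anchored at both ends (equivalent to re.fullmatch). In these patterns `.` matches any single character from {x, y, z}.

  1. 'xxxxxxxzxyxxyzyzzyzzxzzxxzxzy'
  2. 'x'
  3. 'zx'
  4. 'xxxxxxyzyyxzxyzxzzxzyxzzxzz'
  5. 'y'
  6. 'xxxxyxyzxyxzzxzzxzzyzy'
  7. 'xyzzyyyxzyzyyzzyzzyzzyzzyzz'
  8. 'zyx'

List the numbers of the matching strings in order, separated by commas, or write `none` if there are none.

1 → no match
2 → no match
3 → no match
4 → no match
5 → match
6 → no match
7 → no match
8 → no match

5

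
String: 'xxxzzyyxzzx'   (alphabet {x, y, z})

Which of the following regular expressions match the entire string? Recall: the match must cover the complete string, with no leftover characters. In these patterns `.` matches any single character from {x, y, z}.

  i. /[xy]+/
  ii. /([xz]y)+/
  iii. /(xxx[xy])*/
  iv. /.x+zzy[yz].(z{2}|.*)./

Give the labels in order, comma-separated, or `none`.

iv

i → no match
ii → no match — must end with 'y'
iii → no match
iv → match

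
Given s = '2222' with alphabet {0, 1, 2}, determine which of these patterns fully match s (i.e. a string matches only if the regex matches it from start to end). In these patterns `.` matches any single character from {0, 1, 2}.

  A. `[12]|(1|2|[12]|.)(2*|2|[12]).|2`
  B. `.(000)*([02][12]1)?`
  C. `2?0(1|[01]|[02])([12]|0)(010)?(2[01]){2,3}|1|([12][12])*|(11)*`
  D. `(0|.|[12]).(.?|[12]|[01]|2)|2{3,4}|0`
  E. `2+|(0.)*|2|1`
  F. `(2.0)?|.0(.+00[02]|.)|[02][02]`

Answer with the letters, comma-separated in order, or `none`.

A → match
B → no match
C → match
D → match
E → match
F → no match

A, C, D, E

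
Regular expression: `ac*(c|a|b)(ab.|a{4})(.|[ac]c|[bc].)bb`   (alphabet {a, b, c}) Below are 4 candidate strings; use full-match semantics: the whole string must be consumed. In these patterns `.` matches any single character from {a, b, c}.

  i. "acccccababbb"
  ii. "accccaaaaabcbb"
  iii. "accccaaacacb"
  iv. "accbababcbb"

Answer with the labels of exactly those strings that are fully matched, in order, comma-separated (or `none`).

i → match
ii → match
iii → no match — must end with "bb"
iv → match

i, ii, iv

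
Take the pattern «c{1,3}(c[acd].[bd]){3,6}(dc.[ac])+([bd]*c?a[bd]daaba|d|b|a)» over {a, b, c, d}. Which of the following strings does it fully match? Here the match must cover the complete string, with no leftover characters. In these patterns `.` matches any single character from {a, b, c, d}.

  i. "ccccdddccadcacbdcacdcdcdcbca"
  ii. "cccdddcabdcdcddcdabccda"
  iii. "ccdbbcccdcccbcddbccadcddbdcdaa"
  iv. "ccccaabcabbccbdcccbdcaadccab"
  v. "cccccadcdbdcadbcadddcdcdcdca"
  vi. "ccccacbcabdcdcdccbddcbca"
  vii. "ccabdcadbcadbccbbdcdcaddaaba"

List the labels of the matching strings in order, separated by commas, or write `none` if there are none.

i → match
ii → no match
iii → match
iv → match
v → match
vi → match
vii → match

i, iii, iv, v, vi, vii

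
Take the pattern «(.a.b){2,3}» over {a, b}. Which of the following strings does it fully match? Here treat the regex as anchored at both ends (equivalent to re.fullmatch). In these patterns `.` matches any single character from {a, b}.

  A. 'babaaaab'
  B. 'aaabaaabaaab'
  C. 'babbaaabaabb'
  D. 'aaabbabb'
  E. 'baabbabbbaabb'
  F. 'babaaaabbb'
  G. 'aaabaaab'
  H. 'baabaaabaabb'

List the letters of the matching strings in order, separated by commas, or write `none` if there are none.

A → no match
B → match
C → match
D → match
E → no match
F → no match
G → match
H → match

B, C, D, G, H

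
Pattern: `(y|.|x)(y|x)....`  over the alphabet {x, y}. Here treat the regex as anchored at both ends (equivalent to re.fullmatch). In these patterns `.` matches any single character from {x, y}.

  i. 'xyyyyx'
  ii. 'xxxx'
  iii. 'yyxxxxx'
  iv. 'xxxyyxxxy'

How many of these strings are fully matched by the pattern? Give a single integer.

1

i → match
ii → no match
iii → no match
iv → no match
Total matched: 1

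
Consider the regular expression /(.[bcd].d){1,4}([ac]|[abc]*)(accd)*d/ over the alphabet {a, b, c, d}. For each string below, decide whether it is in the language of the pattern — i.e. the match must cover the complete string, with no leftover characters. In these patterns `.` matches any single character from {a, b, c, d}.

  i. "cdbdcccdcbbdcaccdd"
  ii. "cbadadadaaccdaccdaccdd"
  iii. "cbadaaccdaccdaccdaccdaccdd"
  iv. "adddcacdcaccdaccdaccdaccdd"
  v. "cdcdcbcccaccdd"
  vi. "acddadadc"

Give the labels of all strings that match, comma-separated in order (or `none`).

i, ii, iii, v

i → match
ii → match
iii → match
iv → no match
v → match
vi → no match — must end with "d"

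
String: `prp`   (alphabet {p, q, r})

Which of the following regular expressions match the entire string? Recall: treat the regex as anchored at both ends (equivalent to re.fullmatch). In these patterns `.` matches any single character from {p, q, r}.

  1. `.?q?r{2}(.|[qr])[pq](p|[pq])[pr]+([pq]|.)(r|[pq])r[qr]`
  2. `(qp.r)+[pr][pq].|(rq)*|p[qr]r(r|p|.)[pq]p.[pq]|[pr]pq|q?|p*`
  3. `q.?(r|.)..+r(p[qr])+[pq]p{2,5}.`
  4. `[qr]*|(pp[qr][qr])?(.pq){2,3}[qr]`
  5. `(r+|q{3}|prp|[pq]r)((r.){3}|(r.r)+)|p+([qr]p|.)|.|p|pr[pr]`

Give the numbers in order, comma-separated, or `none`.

1 → no match
2 → no match
3 → no match — must start with `q`
4 → no match
5 → match

5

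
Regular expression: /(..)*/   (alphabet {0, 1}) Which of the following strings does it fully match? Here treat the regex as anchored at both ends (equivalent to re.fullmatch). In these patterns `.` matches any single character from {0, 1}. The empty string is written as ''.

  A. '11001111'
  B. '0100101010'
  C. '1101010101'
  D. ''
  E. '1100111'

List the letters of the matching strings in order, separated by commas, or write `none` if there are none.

A, B, C, D

A. '11001111' → match
B. '0100101010' → match
C. '1101010101' → match
D. '' → match
E. '1100111' → no match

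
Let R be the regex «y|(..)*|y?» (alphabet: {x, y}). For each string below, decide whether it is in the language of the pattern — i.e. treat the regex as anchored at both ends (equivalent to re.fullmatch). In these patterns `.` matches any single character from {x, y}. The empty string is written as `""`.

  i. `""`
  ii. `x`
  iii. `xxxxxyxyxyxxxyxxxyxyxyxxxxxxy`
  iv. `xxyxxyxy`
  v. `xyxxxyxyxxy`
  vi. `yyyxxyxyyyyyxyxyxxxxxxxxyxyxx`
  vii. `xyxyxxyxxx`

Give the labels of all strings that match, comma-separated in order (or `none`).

i → match
ii → no match
iii → no match
iv → match
v → no match
vi → no match
vii → match

i, iv, vii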